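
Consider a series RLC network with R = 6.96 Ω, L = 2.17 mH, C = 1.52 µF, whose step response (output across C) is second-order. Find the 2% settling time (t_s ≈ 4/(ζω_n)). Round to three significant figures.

For a series RLC circuit (capacitor voltage as output), ω_n = 1/√(LC) = 1/√(2.17 mH · 1.52 µF) = 17400 rad/s.
ζ = (R/2)·√(C/L) = (6.96/2)·√(1.52 µF/2.17 mH) = 0.0921.
t_s ≈ 4/(ζω_n) = 0.00249 s.

t_s ≈ 0.00249 s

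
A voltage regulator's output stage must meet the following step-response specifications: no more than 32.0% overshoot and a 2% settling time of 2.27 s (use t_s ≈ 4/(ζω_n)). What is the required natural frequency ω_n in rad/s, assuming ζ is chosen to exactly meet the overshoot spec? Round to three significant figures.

ω_n ≈ 5.17 rad/s

From %OS = 100·exp(−πζ/√(1−ζ²)), invert to get ζ = −ln(OS)/√(π² + ln²(OS)) with OS = 0.320.
−ln 0.320 = 1.139, so ζ = 1.139/√(π² + 1.298) = 0.341.
Then ω_n = 4/(ζ t_s) = 4/(0.341 × 2.27) = 5.17 rad/s.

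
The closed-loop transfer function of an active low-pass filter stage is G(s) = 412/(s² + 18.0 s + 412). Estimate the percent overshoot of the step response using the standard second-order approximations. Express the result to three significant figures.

ω_n = √412 = 20.3 rad/s; ζ = 18.0/(2·20.3) = 0.443.
Overshoot: exp(−π·0.443/√(1−0.443²)) = 0.211, i.e. 21.1%.

%OS ≈ 21.1%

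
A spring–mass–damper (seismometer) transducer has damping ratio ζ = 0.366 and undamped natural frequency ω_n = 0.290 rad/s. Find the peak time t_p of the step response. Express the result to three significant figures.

The damped frequency is ω_d = ω_n√(1−ζ²) = 0.290·√(1−0.134) = 0.270 rad/s.
Peak time t_p = π/ω_d = π/0.270 = 11.6 s.

t_p ≈ 11.6 s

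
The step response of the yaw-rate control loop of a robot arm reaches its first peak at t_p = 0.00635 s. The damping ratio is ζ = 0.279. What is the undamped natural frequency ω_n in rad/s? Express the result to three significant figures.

Peak time t_p = π/ω_d, so ω_d = π/t_p = π/0.00635 = 495 rad/s.
ω_n = ω_d/√(1−ζ²) = 495/√0.922 = 515 rad/s.

ω_n ≈ 515 rad/s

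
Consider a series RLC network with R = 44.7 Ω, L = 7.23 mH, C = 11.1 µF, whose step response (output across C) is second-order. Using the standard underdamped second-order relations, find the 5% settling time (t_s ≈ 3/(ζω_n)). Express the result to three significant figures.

For a series RLC circuit (capacitor voltage as output), ω_n = 1/√(LC) = 1/√(7.23 mH · 11.1 µF) = 3530 rad/s.
ζ = (R/2)·√(C/L) = (44.7/2)·√(11.1 µF/7.23 mH) = 0.876.
t_s ≈ 3/(ζω_n) = 0.000970 s.

t_s ≈ 0.000970 s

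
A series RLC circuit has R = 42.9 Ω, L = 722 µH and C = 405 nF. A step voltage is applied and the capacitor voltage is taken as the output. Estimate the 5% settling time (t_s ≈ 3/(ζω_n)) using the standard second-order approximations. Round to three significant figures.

t_s ≈ 0.000101 s

For a series RLC circuit (capacitor voltage as output), ω_n = 1/√(LC) = 1/√(722 µH · 405 nF) = 58500 rad/s.
ζ = (R/2)·√(C/L) = (42.9/2)·√(405 nF/722 µH) = 0.508.
t_s ≈ 3/(ζω_n) = 0.000101 s.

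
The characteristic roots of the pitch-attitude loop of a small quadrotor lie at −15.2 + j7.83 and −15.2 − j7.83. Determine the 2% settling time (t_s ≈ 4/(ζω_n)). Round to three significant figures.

For poles at −σ ± jω_d, ζω_n = σ = 15.2, so t_s ≈ 4/σ = 0.263 s.

t_s ≈ 0.263 s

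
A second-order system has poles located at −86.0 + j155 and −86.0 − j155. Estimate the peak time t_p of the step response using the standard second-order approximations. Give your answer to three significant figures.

t_p ≈ 0.0203 s

t_p = π/ω_d with ω_d = 155 (the imaginary part), so t_p = 0.0203 s.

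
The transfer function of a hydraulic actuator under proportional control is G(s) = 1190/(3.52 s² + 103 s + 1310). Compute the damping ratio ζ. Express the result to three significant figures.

ζ ≈ 0.758

Dividing through by 3.52: denominator becomes s² + 29.26 s + 372.2.
So ω_n = √372.2 = 19.3 rad/s and ζ = 29.26/(2·19.3) = 0.758.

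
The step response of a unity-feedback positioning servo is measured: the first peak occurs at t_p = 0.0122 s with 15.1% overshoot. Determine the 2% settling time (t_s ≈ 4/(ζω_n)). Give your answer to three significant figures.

t_s ≈ 0.0258 s

ζ from %OS: ζ = |ln 0.151|/√(π²+ln²0.151) = 0.516.
t_p = π/ω_d ⇒ ω_d = 258 rad/s; then ω_n = ω_d/√(1−ζ²) = 301 rad/s.
t_s ≈ 4/(ζω_n) = 4/(0.516·301) = 0.0258 s.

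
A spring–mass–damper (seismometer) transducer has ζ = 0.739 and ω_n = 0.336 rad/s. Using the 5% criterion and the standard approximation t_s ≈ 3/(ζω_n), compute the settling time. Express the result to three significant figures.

t_s ≈ 12.1 s

t_s ≈ 3/(ζω_n) = 3/(0.739 × 0.336) = 12.1 s.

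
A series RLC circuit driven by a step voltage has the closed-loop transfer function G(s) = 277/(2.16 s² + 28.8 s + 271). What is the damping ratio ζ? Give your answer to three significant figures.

Dividing through by 2.16: denominator becomes s² + 13.33 s + 125.5.
So ω_n = √125.5 = 11.2 rad/s and ζ = 13.33/(2·11.2) = 0.595.

ζ ≈ 0.595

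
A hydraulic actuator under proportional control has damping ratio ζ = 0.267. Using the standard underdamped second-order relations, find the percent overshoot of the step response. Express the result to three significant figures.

%OS ≈ 41.9%

For an underdamped second-order system, %OS = 100·exp(−πζ/√(1−ζ²)).
πζ/√(1−ζ²) = π·0.267/√(1−0.0713) = 0.8704, so %OS = 100·e^(−0.8704) = 41.9%.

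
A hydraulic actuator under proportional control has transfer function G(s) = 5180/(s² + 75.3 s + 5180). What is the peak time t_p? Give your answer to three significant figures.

t_p ≈ 0.0512 s

Matching coefficients with s² + 2ζω_n s + ω_n² gives ω_n² = 5180 ⇒ ω_n = 72.0 rad/s, and ζ = 75.3/(2ω_n) = 0.523.
ω_d = 72.0·√(1 − 0.523²) = 61.3 rad/s. Then t_p = π/ω_d = 0.0512 s.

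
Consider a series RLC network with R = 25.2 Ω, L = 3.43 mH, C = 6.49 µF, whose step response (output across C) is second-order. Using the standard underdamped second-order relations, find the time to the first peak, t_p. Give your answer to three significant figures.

For a series RLC circuit (capacitor voltage as output), ω_n = 1/√(LC) = 1/√(3.43 mH · 6.49 µF) = 6700 rad/s.
ζ = (R/2)·√(C/L) = (25.2/2)·√(6.49 µF/3.43 mH) = 0.548.
ω_d = ω_n√(1−ζ²) = 5610 rad/s. t_p = π/ω_d = 0.000560 s.

t_p ≈ 0.000560 s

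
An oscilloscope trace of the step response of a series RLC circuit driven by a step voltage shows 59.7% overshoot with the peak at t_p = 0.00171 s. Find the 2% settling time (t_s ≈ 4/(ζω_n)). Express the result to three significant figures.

t_s ≈ 0.0133 s

From the overshoot, ζ = −ln(OS)/√(π²+ln²(OS)) = 0.162.
t_p = π/ω_d ⇒ ω_d = 1840 rad/s; then ω_n = ω_d/√(1−ζ²) = 1860 rad/s.
t_s ≈ 4/(ζω_n) = 4/(0.162·1860) = 0.0133 s.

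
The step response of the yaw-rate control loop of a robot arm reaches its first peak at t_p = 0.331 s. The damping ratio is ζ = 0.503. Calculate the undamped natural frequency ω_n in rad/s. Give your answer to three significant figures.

ω_n ≈ 11.0 rad/s

Peak time t_p = π/ω_d, so ω_d = π/t_p = π/0.331 = 9.49 rad/s.
ω_n = ω_d/√(1−ζ²) = 9.49/√0.747 = 11.0 rad/s.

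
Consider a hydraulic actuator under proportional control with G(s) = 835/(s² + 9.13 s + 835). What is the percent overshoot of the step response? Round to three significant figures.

Matching coefficients with s² + 2ζω_n s + ω_n² gives ω_n² = 835 ⇒ ω_n = 28.9 rad/s, and ζ = 9.13/(2ω_n) = 0.158.
%OS = 100·exp(−πζ/√(1−ζ²)) = 60.5%.

%OS ≈ 60.5%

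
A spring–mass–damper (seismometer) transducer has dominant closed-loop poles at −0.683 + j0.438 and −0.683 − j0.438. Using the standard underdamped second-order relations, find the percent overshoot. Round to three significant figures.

|pole| = ω_n = √(0.683² + 0.438²) = 0.811 rad/s; ζ = cos θ = σ/ω_n = 0.842.
%OS = 100·exp(−πζ/√(1−ζ²)) = 0.745%.

%OS ≈ 0.745%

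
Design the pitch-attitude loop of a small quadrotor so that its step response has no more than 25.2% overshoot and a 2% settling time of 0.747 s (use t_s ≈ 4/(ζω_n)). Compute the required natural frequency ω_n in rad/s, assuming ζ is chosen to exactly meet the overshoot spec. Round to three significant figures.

ω_n ≈ 13.3 rad/s

Inverting the overshoot relation: ζ = |ln 0.252|/√(π² + ln²0.252) = 0.402.
From t_s ≈ 4/(ζω_n): ω_n = 4/(ζ·t_s) = 4/(0.402·0.747) = 13.3 rad/s.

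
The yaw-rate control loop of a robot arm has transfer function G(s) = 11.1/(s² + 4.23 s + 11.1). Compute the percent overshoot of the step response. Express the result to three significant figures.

ω_n = √11.1 = 3.33 rad/s; ζ = 4.23/(2·3.33) = 0.635.
%OS = 100 e^{−πζ/√(1−ζ²)} with ζ = 0.635 gives 7.57%.

%OS ≈ 7.57%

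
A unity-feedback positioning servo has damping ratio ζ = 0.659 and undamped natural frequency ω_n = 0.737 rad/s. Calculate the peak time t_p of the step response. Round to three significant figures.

t_p ≈ 5.67 s

The damped frequency is ω_d = ω_n√(1−ζ²) = 0.737·√(1−0.434) = 0.554 rad/s.
Peak time t_p = π/ω_d = π/0.554 = 5.67 s.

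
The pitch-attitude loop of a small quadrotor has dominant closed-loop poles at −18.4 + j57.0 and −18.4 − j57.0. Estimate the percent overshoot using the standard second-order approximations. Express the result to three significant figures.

With σ = 18.4, ω_d = 57.0: ω_n = √(σ²+ω_d²) = 59.9 rad/s, ζ = σ/ω_n = 0.307.
%OS = 100 e^{−πζ/√(1−ζ²)} with ζ = 0.307 gives 36.3%.

%OS ≈ 36.3%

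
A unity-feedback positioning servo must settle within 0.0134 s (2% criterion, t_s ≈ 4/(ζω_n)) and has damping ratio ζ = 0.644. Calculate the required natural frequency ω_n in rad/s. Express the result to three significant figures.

ω_n ≈ 464 rad/s

Rearranging t_s ≈ 4/(ζω_n) gives ω_n = 4/(ζ·t_s) = 4/(0.644 × 0.0134) = 464 rad/s.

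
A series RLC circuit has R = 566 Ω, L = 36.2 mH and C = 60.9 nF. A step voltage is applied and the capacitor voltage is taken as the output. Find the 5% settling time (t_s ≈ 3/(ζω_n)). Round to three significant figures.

t_s ≈ 0.000384 s

For a series RLC circuit (capacitor voltage as output), ω_n = 1/√(LC) = 1/√(36.2 mH · 60.9 nF) = 21300 rad/s.
ζ = (R/2)·√(C/L) = (566/2)·√(60.9 nF/36.2 mH) = 0.367.
t_s ≈ 3/(ζω_n) = 0.000384 s.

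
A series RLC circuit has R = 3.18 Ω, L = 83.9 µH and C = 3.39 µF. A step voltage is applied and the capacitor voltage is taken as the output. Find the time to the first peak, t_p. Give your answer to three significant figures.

For a series RLC circuit (capacitor voltage as output), ω_n = 1/√(LC) = 1/√(83.9 µH · 3.39 µF) = 59300 rad/s.
ζ = (R/2)·√(C/L) = (3.18/2)·√(3.39 µF/83.9 µH) = 0.320.
ω_d = 59300·√(1 − 0.320²) = 56200 rad/s. t_p = π/ω_d = 0.0000559 s.

t_p ≈ 0.0000559 s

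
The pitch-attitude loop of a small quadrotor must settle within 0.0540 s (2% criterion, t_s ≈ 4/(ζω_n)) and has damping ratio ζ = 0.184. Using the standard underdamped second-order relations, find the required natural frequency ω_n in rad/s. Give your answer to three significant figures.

ω_n ≈ 403 rad/s

Rearranging t_s ≈ 4/(ζω_n) gives ω_n = 4/(ζ·t_s) = 4/(0.184 × 0.0540) = 403 rad/s.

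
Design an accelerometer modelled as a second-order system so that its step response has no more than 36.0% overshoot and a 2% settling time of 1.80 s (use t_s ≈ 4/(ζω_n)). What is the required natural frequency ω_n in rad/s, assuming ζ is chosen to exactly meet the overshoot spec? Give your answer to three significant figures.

ω_n ≈ 7.19 rad/s

ζ = −ln(OS)/√(π² + (ln OS)²). With OS = 0.360, ln OS = −1.022 and ζ = 1.022/3.304 = 0.309.
From t_s ≈ 4/(ζω_n): ω_n = 4/(ζ·t_s) = 4/(0.309·1.80) = 7.19 rad/s.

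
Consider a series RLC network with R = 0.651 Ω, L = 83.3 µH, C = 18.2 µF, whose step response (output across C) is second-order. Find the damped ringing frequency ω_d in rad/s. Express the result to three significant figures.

For a series RLC circuit (capacitor voltage as output), ω_n = 1/√(LC) = 1/√(83.3 µH · 18.2 µF) = 25700 rad/s.
ζ = (R/2)·√(C/L) = (0.651/2)·√(18.2 µF/83.3 µH) = 0.152.
ω_d = 25700·√(1 − 0.152²) = 25400 rad/s.

ω_d ≈ 25400 rad/s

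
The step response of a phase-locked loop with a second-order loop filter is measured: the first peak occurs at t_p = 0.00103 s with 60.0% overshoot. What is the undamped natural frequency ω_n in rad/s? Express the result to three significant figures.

The overshoot fixes ζ = −ln(OS)/√(π²+ln²(OS)) = 0.160.
From t_p = π/ω_d, ω_d = π/0.00103 = 3050 rad/s, so ω_n = ω_d/√(1−ζ²) = 3090 rad/s.

ω_n ≈ 3090 rad/s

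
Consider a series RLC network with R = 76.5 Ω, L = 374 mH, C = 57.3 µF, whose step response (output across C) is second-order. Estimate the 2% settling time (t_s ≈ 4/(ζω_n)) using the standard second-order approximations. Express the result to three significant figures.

t_s ≈ 0.0391 s

For a series RLC circuit (capacitor voltage as output), ω_n = 1/√(LC) = 1/√(374 mH · 57.3 µF) = 216 rad/s.
ζ = (R/2)·√(C/L) = (76.5/2)·√(57.3 µF/374 mH) = 0.473.
t_s ≈ 4/(ζω_n) = 0.0391 s.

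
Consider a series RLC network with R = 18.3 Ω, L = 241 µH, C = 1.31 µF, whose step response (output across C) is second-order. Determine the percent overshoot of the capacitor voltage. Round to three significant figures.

For a series RLC circuit (capacitor voltage as output), ω_n = 1/√(LC) = 1/√(241 µH · 1.31 µF) = 56300 rad/s.
ζ = (R/2)·√(C/L) = (18.3/2)·√(1.31 µF/241 µH) = 0.675.
%OS = 100·exp(−πζ/√(1−ζ²)) = 5.66%.

%OS ≈ 5.66%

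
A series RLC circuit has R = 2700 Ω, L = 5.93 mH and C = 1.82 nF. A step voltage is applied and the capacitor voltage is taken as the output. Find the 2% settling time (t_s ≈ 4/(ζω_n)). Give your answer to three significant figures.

For a series RLC circuit (capacitor voltage as output), ω_n = 1/√(LC) = 1/√(5.93 mH · 1.82 nF) = 304000 rad/s.
ζ = (R/2)·√(C/L) = (2700/2)·√(1.82 nF/5.93 mH) = 0.748.
t_s ≈ 4/(ζω_n) = 0.0000176 s.

t_s ≈ 0.0000176 s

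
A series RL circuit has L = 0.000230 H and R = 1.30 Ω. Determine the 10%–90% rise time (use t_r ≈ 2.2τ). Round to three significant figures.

t_r ≈ 0.000389 s

τ = L/R = 0.000230/1.30 = 0.000177 s.
t_r ≈ 2.2τ = 0.000389 s.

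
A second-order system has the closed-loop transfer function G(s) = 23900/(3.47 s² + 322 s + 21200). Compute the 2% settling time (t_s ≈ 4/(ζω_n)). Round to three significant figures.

t_s ≈ 0.0862 s

Dividing through by 3.47: denominator becomes s² + 92.80 s + 6110.
So ω_n = √6110 = 78.2 rad/s and ζ = 92.80/(2·78.2) = 0.594.
t_s ≈ 4/(ζω_n) = 0.0862 s.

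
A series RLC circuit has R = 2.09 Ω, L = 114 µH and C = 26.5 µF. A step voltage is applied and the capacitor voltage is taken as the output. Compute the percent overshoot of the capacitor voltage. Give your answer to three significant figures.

For a series RLC circuit (capacitor voltage as output), ω_n = 1/√(LC) = 1/√(114 µH · 26.5 µF) = 18200 rad/s.
ζ = (R/2)·√(C/L) = (2.09/2)·√(26.5 µF/114 µH) = 0.504.
%OS = 100·exp(−πζ/√(1−ζ²)) = 16.0%.

%OS ≈ 16.0%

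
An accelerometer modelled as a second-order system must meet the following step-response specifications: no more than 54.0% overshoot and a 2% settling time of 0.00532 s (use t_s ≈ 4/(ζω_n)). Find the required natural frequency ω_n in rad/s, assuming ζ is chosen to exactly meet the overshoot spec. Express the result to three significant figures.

ω_n ≈ 3910 rad/s

Inverting the overshoot relation: ζ = |ln 0.540|/√(π² + ln²0.540) = 0.192.
Then ω_n = 4/(ζ t_s) = 4/(0.192 × 0.00532) = 3910 rad/s.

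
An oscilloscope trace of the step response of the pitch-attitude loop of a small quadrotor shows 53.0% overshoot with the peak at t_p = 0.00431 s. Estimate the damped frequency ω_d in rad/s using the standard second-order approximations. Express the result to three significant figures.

ω_d ≈ 729 rad/s

t_p = π/ω_d, so ω_d = π/0.00431 = 729 rad/s.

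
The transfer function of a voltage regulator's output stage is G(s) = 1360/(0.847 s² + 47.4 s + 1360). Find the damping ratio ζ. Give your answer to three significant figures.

Dividing through by 0.847: denominator becomes s² + 55.96 s + 1606.
So ω_n = √1606 = 40.1 rad/s and ζ = 55.96/(2·40.1) = 0.698.

ζ ≈ 0.698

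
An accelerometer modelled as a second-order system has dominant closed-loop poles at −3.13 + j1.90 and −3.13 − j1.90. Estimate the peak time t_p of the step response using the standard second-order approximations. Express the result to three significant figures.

t_p = π/ω_d with ω_d = 1.90 (the imaginary part), so t_p = 1.65 s.

t_p ≈ 1.65 s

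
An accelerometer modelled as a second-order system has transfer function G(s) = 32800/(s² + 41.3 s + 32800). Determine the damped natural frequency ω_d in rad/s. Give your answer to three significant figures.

ω_d ≈ 180 rad/s

Matching coefficients with s² + 2ζω_n s + ω_n² gives ω_n² = 32800 ⇒ ω_n = 181 rad/s, and ζ = 41.3/(2ω_n) = 0.114.
ω_d = 181·√(1 − 0.114²) = 180 rad/s.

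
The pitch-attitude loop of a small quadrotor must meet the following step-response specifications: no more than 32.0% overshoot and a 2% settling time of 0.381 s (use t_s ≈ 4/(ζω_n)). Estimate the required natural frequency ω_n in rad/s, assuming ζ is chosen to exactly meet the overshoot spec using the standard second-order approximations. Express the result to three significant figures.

From %OS = 100·exp(−πζ/√(1−ζ²)), invert to get ζ = −ln(OS)/√(π² + ln²(OS)) with OS = 0.320.
−ln 0.320 = 1.139, so ζ = 1.139/√(π² + 1.298) = 0.341.
From t_s ≈ 4/(ζω_n): ω_n = 4/(ζ·t_s) = 4/(0.341·0.381) = 30.8 rad/s.

ω_n ≈ 30.8 rad/s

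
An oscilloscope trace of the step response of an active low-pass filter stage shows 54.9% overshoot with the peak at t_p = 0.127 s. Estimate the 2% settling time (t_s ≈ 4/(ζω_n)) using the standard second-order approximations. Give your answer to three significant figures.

t_s ≈ 0.847 s

From the overshoot, ζ = −ln(OS)/√(π²+ln²(OS)) = 0.187.
t_p = π/ω_d ⇒ ω_d = 24.7 rad/s; then ω_n = ω_d/√(1−ζ²) = 25.2 rad/s.
t_s ≈ 4/(ζω_n) = 4/(0.187·25.2) = 0.847 s.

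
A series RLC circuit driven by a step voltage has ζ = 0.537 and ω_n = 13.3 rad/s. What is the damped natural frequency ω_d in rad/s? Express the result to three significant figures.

ω_d = ω_n√(1−ζ²) = 13.3·√0.712 = 11.2 rad/s.

ω_d ≈ 11.2 rad/s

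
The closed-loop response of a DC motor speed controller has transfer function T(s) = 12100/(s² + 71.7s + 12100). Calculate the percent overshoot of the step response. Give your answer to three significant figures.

Matching coefficients with s² + 2ζω_n s + ω_n² gives ω_n² = 12100 ⇒ ω_n = 110 rad/s, and ζ = 71.7/(2ω_n) = 0.326.
%OS = 100 e^{−πζ/√(1−ζ²)} with ζ = 0.326 gives 33.9%.

%OS ≈ 33.9%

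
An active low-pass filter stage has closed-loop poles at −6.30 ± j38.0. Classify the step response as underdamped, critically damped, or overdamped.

Since the poles form a complex-conjugate pair with nonzero imaginary part, the response is underdamped.

underdamped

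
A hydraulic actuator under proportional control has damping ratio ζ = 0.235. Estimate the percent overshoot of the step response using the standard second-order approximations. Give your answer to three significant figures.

%OS ≈ 46.8%

For an underdamped second-order system, %OS = 100·exp(−πζ/√(1−ζ²)).
πζ/√(1−ζ²) = π·0.235/√(1−0.0552) = 0.7595, so %OS = 100·e^(−0.7595) = 46.8%.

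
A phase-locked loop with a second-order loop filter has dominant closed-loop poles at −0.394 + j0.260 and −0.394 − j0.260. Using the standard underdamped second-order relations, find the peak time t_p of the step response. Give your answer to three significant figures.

t_p = π/ω_d with ω_d = 0.260 (the imaginary part), so t_p = 12.1 s.

t_p ≈ 12.1 s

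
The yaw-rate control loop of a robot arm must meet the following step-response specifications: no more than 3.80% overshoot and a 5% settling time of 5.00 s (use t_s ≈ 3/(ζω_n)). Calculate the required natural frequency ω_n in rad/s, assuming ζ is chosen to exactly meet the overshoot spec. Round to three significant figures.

Inverting the overshoot relation: ζ = |ln 0.0380|/√(π² + ln²0.0380) = 0.721.
From t_s ≈ 3/(ζω_n): ω_n = 3/(ζ·t_s) = 3/(0.721·5.00) = 0.832 rad/s.

ω_n ≈ 0.832 rad/s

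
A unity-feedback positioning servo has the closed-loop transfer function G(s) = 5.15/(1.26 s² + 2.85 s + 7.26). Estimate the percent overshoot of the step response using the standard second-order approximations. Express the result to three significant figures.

%OS ≈ 18.7%

Dividing through by 1.26: denominator becomes s² + 2.262 s + 5.762.
So ω_n = √5.762 = 2.40 rad/s and ζ = 2.262/(2·2.40) = 0.471.
%OS = 100·exp(−πζ/√(1−ζ²)) = 18.7%.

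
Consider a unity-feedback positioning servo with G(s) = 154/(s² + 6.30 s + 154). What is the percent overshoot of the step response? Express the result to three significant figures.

Comparing the denominator to s² + 2ζω_n s + ω_n²: ω_n = √154 = 12.4 rad/s, and 2ζω_n = 6.30 so ζ = 6.30/(2·12.4) = 0.254.
%OS = 100 e^{−πζ/√(1−ζ²)} with ζ = 0.254 gives 43.8%.

%OS ≈ 43.8%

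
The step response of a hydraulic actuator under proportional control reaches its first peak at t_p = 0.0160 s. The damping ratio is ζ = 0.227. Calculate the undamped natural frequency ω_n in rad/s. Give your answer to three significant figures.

Peak time t_p = π/ω_d, so ω_d = π/t_p = π/0.0160 = 196 rad/s.
ω_n = ω_d/√(1−ζ²) = 196/√0.948 = 202 rad/s.

ω_n ≈ 202 rad/s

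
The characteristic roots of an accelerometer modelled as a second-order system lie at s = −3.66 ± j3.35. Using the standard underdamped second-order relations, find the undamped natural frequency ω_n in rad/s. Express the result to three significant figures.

|pole| = ω_n = √(3.66² + 3.35²) = 4.96 rad/s; ζ = cos θ = σ/ω_n = 0.738.

ω_n ≈ 4.96 rad/s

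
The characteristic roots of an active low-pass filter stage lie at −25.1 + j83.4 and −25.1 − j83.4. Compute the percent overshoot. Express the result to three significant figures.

The poles are at −σ ± jω_d with σ = 25.1 and ω_d = 83.4, so ω_n = √(σ²+ω_d²) = 87.1 rad/s and ζ = σ/ω_n = 0.288.
%OS = 100 e^{−πζ/√(1−ζ²)} with ζ = 0.288 gives 38.8%.

%OS ≈ 38.8%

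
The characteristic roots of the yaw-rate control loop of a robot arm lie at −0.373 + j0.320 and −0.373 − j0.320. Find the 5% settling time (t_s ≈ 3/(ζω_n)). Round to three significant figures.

t_s ≈ 8.04 s

For poles at −σ ± jω_d, ζω_n = σ = 0.373, so t_s ≈ 3/σ = 8.04 s.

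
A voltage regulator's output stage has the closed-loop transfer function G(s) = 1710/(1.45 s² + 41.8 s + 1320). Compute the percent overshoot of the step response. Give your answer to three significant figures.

Dividing through by 1.45: denominator becomes s² + 28.83 s + 910.3.
So ω_n = √910.3 = 30.2 rad/s and ζ = 28.83/(2·30.2) = 0.478.
%OS = 100·exp(−πζ/√(1−ζ²)) = 18.1%.

%OS ≈ 18.1%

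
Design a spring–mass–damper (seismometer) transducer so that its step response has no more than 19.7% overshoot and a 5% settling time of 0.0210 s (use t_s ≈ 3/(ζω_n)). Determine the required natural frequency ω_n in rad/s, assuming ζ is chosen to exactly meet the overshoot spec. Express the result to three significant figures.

ω_n ≈ 311 rad/s

Inverting the overshoot relation: ζ = |ln 0.197|/√(π² + ln²0.197) = 0.459.
Then ω_n = 3/(ζ t_s) = 3/(0.459 × 0.0210) = 311 rad/s.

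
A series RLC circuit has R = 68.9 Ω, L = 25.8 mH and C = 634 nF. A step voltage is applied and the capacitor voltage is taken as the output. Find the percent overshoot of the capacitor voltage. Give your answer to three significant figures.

%OS ≈ 58.0%

For a series RLC circuit (capacitor voltage as output), ω_n = 1/√(LC) = 1/√(25.8 mH · 634 nF) = 7820 rad/s.
ζ = (R/2)·√(C/L) = (68.9/2)·√(634 nF/25.8 mH) = 0.171.
%OS = 100·exp(−πζ/√(1−ζ²)) = 58.0%.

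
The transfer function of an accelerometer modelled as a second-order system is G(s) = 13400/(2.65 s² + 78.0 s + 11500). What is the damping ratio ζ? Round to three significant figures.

ζ ≈ 0.223

Dividing through by 2.65: denominator becomes s² + 29.43 s + 4340.
So ω_n = √4340 = 65.9 rad/s and ζ = 29.43/(2·65.9) = 0.223.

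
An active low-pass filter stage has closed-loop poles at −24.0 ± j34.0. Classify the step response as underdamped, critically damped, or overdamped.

Since the poles form a complex-conjugate pair with nonzero imaginary part, the response is underdamped.

underdamped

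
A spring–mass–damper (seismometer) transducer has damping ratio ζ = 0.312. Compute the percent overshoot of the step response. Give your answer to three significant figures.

%OS ≈ 35.6%

For an underdamped second-order system, %OS = 100·exp(−πζ/√(1−ζ²)).
πζ/√(1−ζ²) = π·0.312/√(1−0.0973) = 1.032, so %OS = 100·e^(−1.032) = 35.6%.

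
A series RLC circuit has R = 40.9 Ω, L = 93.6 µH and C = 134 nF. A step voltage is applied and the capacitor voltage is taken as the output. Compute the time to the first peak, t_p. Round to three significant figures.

t_p ≈ 0.0000176 s

For a series RLC circuit (capacitor voltage as output), ω_n = 1/√(LC) = 1/√(93.6 µH · 134 nF) = 282000 rad/s.
ζ = (R/2)·√(C/L) = (40.9/2)·√(134 nF/93.6 µH) = 0.774.
ω_d = ω_n√(1−ζ²) = 179000 rad/s. t_p = π/ω_d = 0.0000176 s.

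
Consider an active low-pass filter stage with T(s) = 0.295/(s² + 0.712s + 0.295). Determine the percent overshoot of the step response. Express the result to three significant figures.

ω_n = √0.295 = 0.543 rad/s; ζ = 0.712/(2·0.543) = 0.655.
%OS = 100 e^{−πζ/√(1−ζ²)} with ζ = 0.655 gives 6.54%.

%OS ≈ 6.54%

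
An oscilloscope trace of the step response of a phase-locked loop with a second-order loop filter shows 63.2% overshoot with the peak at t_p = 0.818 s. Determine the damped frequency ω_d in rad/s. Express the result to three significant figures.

t_p = π/ω_d, so ω_d = π/0.818 = 3.84 rad/s.

ω_d ≈ 3.84 rad/s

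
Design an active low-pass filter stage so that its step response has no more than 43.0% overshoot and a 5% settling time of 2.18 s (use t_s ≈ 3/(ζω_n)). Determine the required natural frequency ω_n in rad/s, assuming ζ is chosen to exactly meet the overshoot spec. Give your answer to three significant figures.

ω_n ≈ 5.30 rad/s

Inverting the overshoot relation: ζ = |ln 0.430|/√(π² + ln²0.430) = 0.259.
From t_s ≈ 3/(ζω_n): ω_n = 3/(ζ·t_s) = 3/(0.259·2.18) = 5.30 rad/s.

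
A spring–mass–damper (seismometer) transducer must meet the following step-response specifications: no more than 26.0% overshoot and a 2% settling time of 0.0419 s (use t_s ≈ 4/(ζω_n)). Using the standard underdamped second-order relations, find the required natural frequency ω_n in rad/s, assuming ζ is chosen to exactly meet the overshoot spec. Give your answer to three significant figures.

ω_n ≈ 242 rad/s

ζ = −ln(OS)/√(π² + (ln OS)²). With OS = 0.260, ln OS = −1.347 and ζ = 1.347/3.418 = 0.394.
Then ω_n = 4/(ζ t_s) = 4/(0.394 × 0.0419) = 242 rad/s.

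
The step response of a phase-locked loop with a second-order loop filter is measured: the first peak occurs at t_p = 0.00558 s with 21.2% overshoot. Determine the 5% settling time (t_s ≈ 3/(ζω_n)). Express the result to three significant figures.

t_s ≈ 0.0108 s

ζ from %OS: ζ = |ln 0.212|/√(π²+ln²0.212) = 0.443.
t_p = π/ω_d ⇒ ω_d = 563 rad/s; then ω_n = ω_d/√(1−ζ²) = 628 rad/s.
t_s ≈ 3/(ζω_n) = 3/(0.443·628) = 0.0108 s.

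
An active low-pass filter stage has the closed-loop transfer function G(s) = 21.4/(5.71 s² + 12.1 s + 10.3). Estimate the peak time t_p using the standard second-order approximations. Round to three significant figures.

Dividing through by 5.71: denominator becomes s² + 2.119 s + 1.804.
So ω_n = √1.804 = 1.34 rad/s and ζ = 2.119/(2·1.34) = 0.789.
The damped frequency ω_d = ω_n√(1−ζ²) = 0.825 rad/s. t_p = π/ω_d = 3.81 s.

t_p ≈ 3.81 s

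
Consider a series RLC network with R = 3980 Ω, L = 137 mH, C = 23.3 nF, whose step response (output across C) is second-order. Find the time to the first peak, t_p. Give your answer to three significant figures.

For a series RLC circuit (capacitor voltage as output), ω_n = 1/√(LC) = 1/√(137 mH · 23.3 nF) = 17700 rad/s.
ζ = (R/2)·√(C/L) = (3980/2)·√(23.3 nF/137 mH) = 0.821.
ω_d = 17700·√(1 − 0.821²) = 10100 rad/s. t_p = π/ω_d = 0.000311 s.

t_p ≈ 0.000311 s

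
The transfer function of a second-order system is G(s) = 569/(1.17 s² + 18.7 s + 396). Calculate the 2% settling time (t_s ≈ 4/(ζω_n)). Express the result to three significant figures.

t_s ≈ 0.501 s

Dividing through by 1.17: denominator becomes s² + 15.98 s + 338.5.
So ω_n = √338.5 = 18.4 rad/s and ζ = 15.98/(2·18.4) = 0.434.
t_s ≈ 4/(ζω_n) = 0.501 s.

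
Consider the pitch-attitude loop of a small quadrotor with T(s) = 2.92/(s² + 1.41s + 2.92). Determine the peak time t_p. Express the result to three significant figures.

t_p ≈ 2.02 s

ω_n = √2.92 = 1.71 rad/s; ζ = 1.41/(2·1.71) = 0.413.
ω_d = 1.71·√(1 − 0.413²) = 1.56 rad/s. Then t_p = π/ω_d = 2.02 s.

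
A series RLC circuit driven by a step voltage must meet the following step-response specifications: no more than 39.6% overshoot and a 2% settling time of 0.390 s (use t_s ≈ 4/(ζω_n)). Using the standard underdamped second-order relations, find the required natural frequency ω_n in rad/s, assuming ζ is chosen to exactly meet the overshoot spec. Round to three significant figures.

ω_n ≈ 36.3 rad/s

Inverting the overshoot relation: ζ = |ln 0.396|/√(π² + ln²0.396) = 0.283.
Then ω_n = 4/(ζ t_s) = 4/(0.283 × 0.390) = 36.3 rad/s.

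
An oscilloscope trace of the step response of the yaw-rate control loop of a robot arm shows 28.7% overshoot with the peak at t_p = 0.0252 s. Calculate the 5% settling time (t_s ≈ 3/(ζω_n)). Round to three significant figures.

t_s ≈ 0.0606 s

The overshoot fixes ζ = −ln(OS)/√(π²+ln²(OS)) = 0.369.
From t_p = π/ω_d, ω_d = π/0.0252 = 125 rad/s, so ω_n = ω_d/√(1−ζ²) = 134 rad/s.
t_s ≈ 3/(ζω_n) = 3/(0.369·134) = 0.0606 s.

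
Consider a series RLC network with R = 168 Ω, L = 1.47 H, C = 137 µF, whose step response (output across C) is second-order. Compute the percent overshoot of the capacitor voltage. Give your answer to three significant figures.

For a series RLC circuit (capacitor voltage as output), ω_n = 1/√(LC) = 1/√(1.47 H · 137 µF) = 70.5 rad/s.
ζ = (R/2)·√(C/L) = (168/2)·√(137 µF/1.47 H) = 0.811.
%OS = 100 e^{−πζ/√(1−ζ²)} with ζ = 0.811 gives 1.29%.

%OS ≈ 1.29%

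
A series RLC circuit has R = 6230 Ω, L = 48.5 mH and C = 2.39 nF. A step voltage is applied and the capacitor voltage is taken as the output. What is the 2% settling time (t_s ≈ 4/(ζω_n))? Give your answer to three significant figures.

t_s ≈ 0.0000623 s

For a series RLC circuit (capacitor voltage as output), ω_n = 1/√(LC) = 1/√(48.5 mH · 2.39 nF) = 92900 rad/s.
ζ = (R/2)·√(C/L) = (6230/2)·√(2.39 nF/48.5 mH) = 0.691.
t_s ≈ 4/(ζω_n) = 0.0000623 s.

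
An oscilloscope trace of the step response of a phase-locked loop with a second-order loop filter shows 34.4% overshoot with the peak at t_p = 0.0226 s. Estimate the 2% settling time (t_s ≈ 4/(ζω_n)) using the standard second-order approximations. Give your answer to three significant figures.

The overshoot fixes ζ = −ln(OS)/√(π²+ln²(OS)) = 0.322.
t_p = π/ω_d ⇒ ω_d = 139 rad/s; then ω_n = ω_d/√(1−ζ²) = 147 rad/s.
t_s ≈ 4/(ζω_n) = 4/(0.322·147) = 0.0847 s.

t_s ≈ 0.0847 s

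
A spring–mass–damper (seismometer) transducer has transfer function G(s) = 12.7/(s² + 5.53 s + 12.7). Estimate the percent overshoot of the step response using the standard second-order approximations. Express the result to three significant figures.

ω_n = √12.7 = 3.56 rad/s; ζ = 5.53/(2·3.56) = 0.776.
%OS = 100·exp(−πζ/√(1−ζ²)) = 2.10%.

%OS ≈ 2.10%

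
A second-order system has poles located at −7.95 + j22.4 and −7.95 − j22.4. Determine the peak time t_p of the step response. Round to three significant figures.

t_p = π/ω_d with ω_d = 22.4 (the imaginary part), so t_p = 0.140 s.

t_p ≈ 0.140 s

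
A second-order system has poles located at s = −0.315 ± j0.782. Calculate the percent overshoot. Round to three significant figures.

|pole| = ω_n = √(0.315² + 0.782²) = 0.843 rad/s; ζ = cos θ = σ/ω_n = 0.374.
Overshoot: exp(−π·0.374/√(1−0.374²)) = 0.282, i.e. 28.2%.

%OS ≈ 28.2%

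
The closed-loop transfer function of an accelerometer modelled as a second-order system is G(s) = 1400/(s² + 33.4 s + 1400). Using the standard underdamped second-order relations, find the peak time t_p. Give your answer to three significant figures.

t_p ≈ 0.0938 s

ω_n = √1400 = 37.4 rad/s; ζ = 33.4/(2·37.4) = 0.446.
ω_d = ω_n√(1−ζ²) = 33.5 rad/s. Then t_p = π/ω_d = 0.0938 s.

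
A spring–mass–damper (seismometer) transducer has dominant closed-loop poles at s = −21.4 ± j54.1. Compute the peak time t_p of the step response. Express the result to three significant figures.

t_p ≈ 0.0581 s

t_p = π/ω_d with ω_d = 54.1 (the imaginary part), so t_p = 0.0581 s.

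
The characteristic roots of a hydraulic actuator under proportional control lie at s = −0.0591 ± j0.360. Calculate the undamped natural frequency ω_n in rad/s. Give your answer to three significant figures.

ω_n ≈ 0.365 rad/s

|pole| = ω_n = √(0.0591² + 0.360²) = 0.365 rad/s; ζ = cos θ = σ/ω_n = 0.162.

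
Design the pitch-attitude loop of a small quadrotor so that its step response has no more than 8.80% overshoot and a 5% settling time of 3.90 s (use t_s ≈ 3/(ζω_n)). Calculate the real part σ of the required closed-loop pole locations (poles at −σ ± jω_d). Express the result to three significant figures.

The settling-time spec alone fixes σ = ζω_n = 3/t_s = 3/3.90 = 0.769.
(Overshoot then fixes ζ = 0.612 and hence ω_d = σ·√(1−ζ²)/ζ = 0.994 rad/s.)

σ ≈ 0.769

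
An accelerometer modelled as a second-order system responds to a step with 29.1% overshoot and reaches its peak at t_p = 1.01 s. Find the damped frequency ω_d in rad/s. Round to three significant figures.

t_p = π/ω_d, so ω_d = π/1.01 = 3.11 rad/s.

ω_d ≈ 3.11 rad/s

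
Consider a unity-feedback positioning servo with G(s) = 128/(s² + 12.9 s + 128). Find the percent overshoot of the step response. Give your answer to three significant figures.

ω_n = √128 = 11.3 rad/s; ζ = 12.9/(2·11.3) = 0.570.
%OS = 100 e^{−πζ/√(1−ζ²)} with ζ = 0.570 gives 11.3%.

%OS ≈ 11.3%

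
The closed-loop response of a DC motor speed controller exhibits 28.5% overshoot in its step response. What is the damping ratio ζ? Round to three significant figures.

Inverting the overshoot relation: ζ = |ln 0.285|/√(π² + ln²0.285) = 0.371.

ζ ≈ 0.371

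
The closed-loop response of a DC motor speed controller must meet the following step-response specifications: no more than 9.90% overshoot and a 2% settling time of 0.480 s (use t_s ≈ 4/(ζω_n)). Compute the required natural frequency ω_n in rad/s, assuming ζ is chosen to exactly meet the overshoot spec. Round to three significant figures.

From %OS = 100·exp(−πζ/√(1−ζ²)), invert to get ζ = −ln(OS)/√(π² + ln²(OS)) with OS = 0.0990.
−ln 0.0990 = 2.313, so ζ = 2.313/√(π² + 5.348) = 0.593.
From t_s ≈ 4/(ζω_n): ω_n = 4/(ζ·t_s) = 4/(0.593·0.480) = 14.1 rad/s.

ω_n ≈ 14.1 rad/s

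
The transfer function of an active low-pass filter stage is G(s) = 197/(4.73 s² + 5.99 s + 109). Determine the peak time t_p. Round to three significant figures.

t_p ≈ 0.660 s

Dividing through by 4.73: denominator becomes s² + 1.266 s + 23.04.
So ω_n = √23.04 = 4.80 rad/s and ζ = 1.266/(2·4.80) = 0.132.
The damped frequency ω_d = ω_n√(1−ζ²) = 4.76 rad/s. t_p = π/ω_d = 0.660 s.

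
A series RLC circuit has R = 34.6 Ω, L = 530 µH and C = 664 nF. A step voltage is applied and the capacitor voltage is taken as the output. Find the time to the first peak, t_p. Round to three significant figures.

For a series RLC circuit (capacitor voltage as output), ω_n = 1/√(LC) = 1/√(530 µH · 664 nF) = 53300 rad/s.
ζ = (R/2)·√(C/L) = (34.6/2)·√(664 nF/530 µH) = 0.612.
ω_d = ω_n√(1−ζ²) = 42100 rad/s. t_p = π/ω_d = 0.0000745 s.

t_p ≈ 0.0000745 s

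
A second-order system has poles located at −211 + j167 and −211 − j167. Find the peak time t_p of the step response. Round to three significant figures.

t_p = π/ω_d with ω_d = 167 (the imaginary part), so t_p = 0.0188 s.

t_p ≈ 0.0188 s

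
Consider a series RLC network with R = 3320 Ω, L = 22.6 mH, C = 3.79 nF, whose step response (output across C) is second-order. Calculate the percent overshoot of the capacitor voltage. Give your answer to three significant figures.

%OS ≈ 5.44%

For a series RLC circuit (capacitor voltage as output), ω_n = 1/√(LC) = 1/√(22.6 mH · 3.79 nF) = 108000 rad/s.
ζ = (R/2)·√(C/L) = (3320/2)·√(3.79 nF/22.6 mH) = 0.680.
%OS = 100·exp(−πζ/√(1−ζ²)) = 5.44%.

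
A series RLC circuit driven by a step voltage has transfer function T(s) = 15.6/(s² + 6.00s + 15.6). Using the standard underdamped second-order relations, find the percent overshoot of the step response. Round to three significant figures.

%OS ≈ 2.55%

ω_n = √15.6 = 3.95 rad/s; ζ = 6.00/(2·3.95) = 0.760.
%OS = 100 e^{−πζ/√(1−ζ²)} with ζ = 0.760 gives 2.55%.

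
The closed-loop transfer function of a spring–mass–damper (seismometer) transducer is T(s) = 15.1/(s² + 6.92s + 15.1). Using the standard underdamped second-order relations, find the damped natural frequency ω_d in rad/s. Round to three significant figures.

ω_n = √15.1 = 3.89 rad/s; ζ = 6.92/(2·3.89) = 0.890.
ω_d = 3.89·√(1 − 0.890²) = 1.77 rad/s.

ω_d ≈ 1.77 rad/s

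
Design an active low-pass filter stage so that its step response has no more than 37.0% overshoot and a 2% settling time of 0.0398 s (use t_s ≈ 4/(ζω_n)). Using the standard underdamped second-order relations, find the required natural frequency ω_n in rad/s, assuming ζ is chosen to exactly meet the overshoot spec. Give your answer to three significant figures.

ζ = −ln(OS)/√(π² + (ln OS)²). With OS = 0.370, ln OS = −0.9943 and ζ = 0.9943/3.295 = 0.302.
Then ω_n = 4/(ζ t_s) = 4/(0.302 × 0.0398) = 333 rad/s.

ω_n ≈ 333 rad/s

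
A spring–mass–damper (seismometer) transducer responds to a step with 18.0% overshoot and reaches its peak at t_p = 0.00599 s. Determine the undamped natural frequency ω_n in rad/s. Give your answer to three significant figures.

ω_n ≈ 598 rad/s

The overshoot fixes ζ = −ln(OS)/√(π²+ln²(OS)) = 0.479.
From t_p = π/ω_d, ω_d = π/0.00599 = 524 rad/s, so ω_n = ω_d/√(1−ζ²) = 598 rad/s.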